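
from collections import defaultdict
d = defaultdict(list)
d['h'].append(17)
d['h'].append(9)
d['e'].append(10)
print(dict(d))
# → {'h': [17, 9], 'e': [10]}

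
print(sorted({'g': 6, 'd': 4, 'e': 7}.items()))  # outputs [('d', 4), ('e', 7), ('g', 6)]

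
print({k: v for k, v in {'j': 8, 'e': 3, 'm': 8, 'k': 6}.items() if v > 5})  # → {'j': 8, 'm': 8, 'k': 6}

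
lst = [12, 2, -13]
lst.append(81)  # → [12, 2, -13, 81]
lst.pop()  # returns 81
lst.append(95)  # [12, 2, -13, 95]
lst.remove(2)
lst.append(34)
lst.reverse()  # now [34, 95, -13, 12]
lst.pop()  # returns 12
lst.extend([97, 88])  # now [34, 95, -13, 97, 88]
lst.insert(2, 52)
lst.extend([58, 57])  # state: [34, 95, 52, -13, 97, 88, 58, 57]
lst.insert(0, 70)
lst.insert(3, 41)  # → [70, 34, 95, 41, 52, -13, 97, 88, 58, 57]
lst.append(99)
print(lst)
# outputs [70, 34, 95, 41, 52, -13, 97, 88, 58, 57, 99]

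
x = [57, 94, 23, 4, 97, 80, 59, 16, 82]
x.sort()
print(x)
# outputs [4, 16, 23, 57, 59, 80, 82, 94, 97]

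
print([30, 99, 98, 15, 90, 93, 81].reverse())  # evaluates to None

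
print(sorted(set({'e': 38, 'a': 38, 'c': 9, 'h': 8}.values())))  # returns [8, 9, 38]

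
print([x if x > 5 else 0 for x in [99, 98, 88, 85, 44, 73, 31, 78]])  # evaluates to [99, 98, 88, 85, 44, 73, 31, 78]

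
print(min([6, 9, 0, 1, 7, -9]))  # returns -9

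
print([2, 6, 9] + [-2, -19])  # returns [2, 6, 9, -2, -19]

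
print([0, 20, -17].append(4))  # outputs None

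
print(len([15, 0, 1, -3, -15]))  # 5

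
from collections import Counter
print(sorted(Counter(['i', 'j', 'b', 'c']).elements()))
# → ['b', 'c', 'i', 'j']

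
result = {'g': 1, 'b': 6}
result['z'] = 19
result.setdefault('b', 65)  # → 6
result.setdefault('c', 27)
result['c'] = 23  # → {'g': 1, 'b': 6, 'z': 19, 'c': 23}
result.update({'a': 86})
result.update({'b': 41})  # {'g': 1, 'b': 41, 'z': 19, 'c': 23, 'a': 86}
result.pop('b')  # 41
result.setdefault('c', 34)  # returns 23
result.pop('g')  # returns 1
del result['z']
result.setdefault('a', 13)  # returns 86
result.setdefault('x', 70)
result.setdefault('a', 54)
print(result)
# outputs {'c': 23, 'a': 86, 'x': 70}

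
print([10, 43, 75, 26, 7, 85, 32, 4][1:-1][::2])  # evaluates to [43, 26, 85]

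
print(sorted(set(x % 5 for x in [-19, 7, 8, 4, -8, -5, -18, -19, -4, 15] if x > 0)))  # [0, 2, 3, 4]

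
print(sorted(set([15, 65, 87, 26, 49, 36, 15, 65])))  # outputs [15, 26, 36, 49, 65, 87]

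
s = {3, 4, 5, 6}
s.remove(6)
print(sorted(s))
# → [3, 4, 5]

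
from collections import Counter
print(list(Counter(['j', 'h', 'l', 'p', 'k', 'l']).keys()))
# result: ['j', 'h', 'l', 'p', 'k']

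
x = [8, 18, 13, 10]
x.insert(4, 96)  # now [8, 18, 13, 10, 96]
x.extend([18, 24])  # [8, 18, 13, 10, 96, 18, 24]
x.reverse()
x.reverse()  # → [8, 18, 13, 10, 96, 18, 24]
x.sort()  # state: [8, 10, 13, 18, 18, 24, 96]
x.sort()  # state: [8, 10, 13, 18, 18, 24, 96]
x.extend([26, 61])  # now [8, 10, 13, 18, 18, 24, 96, 26, 61]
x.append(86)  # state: [8, 10, 13, 18, 18, 24, 96, 26, 61, 86]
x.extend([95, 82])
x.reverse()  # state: [82, 95, 86, 61, 26, 96, 24, 18, 18, 13, 10, 8]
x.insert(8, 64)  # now [82, 95, 86, 61, 26, 96, 24, 18, 64, 18, 13, 10, 8]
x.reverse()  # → [8, 10, 13, 18, 64, 18, 24, 96, 26, 61, 86, 95, 82]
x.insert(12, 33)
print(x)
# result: [8, 10, 13, 18, 64, 18, 24, 96, 26, 61, 86, 95, 33, 82]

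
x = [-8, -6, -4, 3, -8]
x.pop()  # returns -8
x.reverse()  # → [3, -4, -6, -8]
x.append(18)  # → [3, -4, -6, -8, 18]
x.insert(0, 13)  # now [13, 3, -4, -6, -8, 18]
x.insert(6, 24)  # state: [13, 3, -4, -6, -8, 18, 24]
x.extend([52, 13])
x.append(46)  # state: [13, 3, -4, -6, -8, 18, 24, 52, 13, 46]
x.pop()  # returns 46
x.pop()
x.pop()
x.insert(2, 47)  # [13, 3, 47, -4, -6, -8, 18, 24]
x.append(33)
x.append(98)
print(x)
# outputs [13, 3, 47, -4, -6, -8, 18, 24, 33, 98]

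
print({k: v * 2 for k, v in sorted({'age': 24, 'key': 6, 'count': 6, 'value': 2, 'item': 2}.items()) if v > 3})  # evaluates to {'age': 48, 'count': 12, 'key': 12}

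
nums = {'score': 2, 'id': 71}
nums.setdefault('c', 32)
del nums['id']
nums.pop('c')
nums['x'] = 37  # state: {'score': 2, 'x': 37}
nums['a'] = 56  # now {'score': 2, 'x': 37, 'a': 56}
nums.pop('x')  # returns 37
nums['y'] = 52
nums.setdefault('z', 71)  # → 71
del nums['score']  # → {'a': 56, 'y': 52, 'z': 71}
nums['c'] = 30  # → {'a': 56, 'y': 52, 'z': 71, 'c': 30}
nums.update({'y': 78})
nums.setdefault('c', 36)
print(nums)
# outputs {'a': 56, 'y': 78, 'z': 71, 'c': 30}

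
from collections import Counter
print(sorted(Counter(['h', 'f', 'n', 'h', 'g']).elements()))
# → ['f', 'g', 'h', 'h', 'n']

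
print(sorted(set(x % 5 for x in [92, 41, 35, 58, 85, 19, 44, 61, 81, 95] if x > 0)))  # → [0, 1, 2, 3, 4]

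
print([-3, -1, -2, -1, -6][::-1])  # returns [-6, -1, -2, -1, -3]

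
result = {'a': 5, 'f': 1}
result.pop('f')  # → 1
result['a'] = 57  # {'a': 57}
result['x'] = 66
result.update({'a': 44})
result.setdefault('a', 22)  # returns 44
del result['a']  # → {'x': 66}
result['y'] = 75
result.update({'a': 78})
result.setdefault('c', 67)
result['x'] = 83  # {'x': 83, 'y': 75, 'a': 78, 'c': 67}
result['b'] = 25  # {'x': 83, 'y': 75, 'a': 78, 'c': 67, 'b': 25}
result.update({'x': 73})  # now {'x': 73, 'y': 75, 'a': 78, 'c': 67, 'b': 25}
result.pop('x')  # 73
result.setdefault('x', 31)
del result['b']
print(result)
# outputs {'y': 75, 'a': 78, 'c': 67, 'x': 31}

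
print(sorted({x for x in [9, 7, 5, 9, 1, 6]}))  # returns [1, 5, 6, 7, 9]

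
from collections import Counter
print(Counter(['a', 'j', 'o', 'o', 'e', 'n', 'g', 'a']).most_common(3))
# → [('a', 2), ('o', 2), ('j', 1)]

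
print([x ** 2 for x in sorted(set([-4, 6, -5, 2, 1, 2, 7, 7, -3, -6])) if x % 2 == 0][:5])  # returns [36, 16, 4, 36]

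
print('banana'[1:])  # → anana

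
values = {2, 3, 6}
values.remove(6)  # {2, 3}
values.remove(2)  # {3}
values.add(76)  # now {3, 76}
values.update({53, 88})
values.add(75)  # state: {3, 53, 75, 76, 88}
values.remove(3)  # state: {53, 75, 76, 88}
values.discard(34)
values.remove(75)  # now {53, 76, 88}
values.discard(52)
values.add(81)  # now {53, 76, 81, 88}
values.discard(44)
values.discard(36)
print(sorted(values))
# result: [53, 76, 81, 88]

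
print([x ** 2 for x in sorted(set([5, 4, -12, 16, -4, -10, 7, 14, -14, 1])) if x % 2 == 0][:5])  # [196, 144, 100, 16, 16]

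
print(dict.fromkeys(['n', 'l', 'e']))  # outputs {'n': None, 'l': None, 'e': None}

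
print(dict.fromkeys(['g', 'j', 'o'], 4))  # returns {'g': 4, 'j': 4, 'o': 4}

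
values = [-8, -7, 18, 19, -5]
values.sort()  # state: [-8, -7, -5, 18, 19]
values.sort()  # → [-8, -7, -5, 18, 19]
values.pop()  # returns 19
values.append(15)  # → [-8, -7, -5, 18, 15]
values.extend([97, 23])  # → [-8, -7, -5, 18, 15, 97, 23]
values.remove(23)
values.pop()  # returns 97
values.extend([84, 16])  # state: [-8, -7, -5, 18, 15, 84, 16]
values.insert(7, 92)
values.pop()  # 92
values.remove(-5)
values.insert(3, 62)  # [-8, -7, 18, 62, 15, 84, 16]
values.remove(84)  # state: [-8, -7, 18, 62, 15, 16]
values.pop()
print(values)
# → [-8, -7, 18, 62, 15]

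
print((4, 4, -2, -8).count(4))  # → 2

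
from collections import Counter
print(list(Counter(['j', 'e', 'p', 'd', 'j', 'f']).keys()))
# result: ['j', 'e', 'p', 'd', 'f']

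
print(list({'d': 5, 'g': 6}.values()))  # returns [5, 6]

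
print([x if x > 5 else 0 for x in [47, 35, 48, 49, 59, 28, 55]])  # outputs [47, 35, 48, 49, 59, 28, 55]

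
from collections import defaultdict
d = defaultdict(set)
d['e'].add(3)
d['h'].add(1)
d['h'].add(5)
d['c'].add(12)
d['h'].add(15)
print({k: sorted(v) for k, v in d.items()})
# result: {'e': [3], 'h': [1, 5, 15], 'c': [12]}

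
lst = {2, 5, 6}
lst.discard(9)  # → {2, 5, 6}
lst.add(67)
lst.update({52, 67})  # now {2, 5, 6, 52, 67}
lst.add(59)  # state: {2, 5, 6, 52, 59, 67}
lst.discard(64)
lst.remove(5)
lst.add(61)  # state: {2, 6, 52, 59, 61, 67}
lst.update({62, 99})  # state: {2, 6, 52, 59, 61, 62, 67, 99}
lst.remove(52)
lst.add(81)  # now {2, 6, 59, 61, 62, 67, 81, 99}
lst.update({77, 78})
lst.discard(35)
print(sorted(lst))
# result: [2, 6, 59, 61, 62, 67, 77, 78, 81, 99]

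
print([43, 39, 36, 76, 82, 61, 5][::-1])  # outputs [5, 61, 82, 76, 36, 39, 43]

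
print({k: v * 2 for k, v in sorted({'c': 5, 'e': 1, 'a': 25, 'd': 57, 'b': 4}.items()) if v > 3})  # {'a': 50, 'b': 8, 'c': 10, 'd': 114}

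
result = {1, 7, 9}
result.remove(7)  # {1, 9}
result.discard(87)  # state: {1, 9}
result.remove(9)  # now {1}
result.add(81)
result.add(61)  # {1, 61, 81}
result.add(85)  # {1, 61, 81, 85}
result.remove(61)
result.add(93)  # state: {1, 81, 85, 93}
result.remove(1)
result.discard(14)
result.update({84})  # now {81, 84, 85, 93}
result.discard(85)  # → {81, 84, 93}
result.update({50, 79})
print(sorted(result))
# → [50, 79, 81, 84, 93]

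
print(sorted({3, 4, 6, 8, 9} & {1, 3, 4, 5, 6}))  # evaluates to [3, 4, 6]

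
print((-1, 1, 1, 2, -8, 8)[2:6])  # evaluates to (1, 2, -8, 8)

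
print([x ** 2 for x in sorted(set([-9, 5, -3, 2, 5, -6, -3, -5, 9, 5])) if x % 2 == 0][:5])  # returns [36, 4]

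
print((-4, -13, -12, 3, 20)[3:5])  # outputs (3, 20)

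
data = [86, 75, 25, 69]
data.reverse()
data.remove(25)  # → [69, 75, 86]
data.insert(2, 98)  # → [69, 75, 98, 86]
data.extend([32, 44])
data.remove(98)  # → [69, 75, 86, 32, 44]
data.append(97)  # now [69, 75, 86, 32, 44, 97]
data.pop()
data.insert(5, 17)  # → [69, 75, 86, 32, 44, 17]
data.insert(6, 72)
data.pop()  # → 72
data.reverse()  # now [17, 44, 32, 86, 75, 69]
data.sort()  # [17, 32, 44, 69, 75, 86]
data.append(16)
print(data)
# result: [17, 32, 44, 69, 75, 86, 16]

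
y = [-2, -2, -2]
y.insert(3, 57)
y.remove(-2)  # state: [-2, -2, 57]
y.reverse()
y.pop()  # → -2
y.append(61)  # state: [57, -2, 61]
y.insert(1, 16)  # [57, 16, -2, 61]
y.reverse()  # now [61, -2, 16, 57]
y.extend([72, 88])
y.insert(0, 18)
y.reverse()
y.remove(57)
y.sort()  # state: [-2, 16, 18, 61, 72, 88]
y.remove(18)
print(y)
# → [-2, 16, 61, 72, 88]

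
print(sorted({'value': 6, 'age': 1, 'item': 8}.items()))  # [('age', 1), ('item', 8), ('value', 6)]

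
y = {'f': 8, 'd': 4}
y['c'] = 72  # {'f': 8, 'd': 4, 'c': 72}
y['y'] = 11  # {'f': 8, 'd': 4, 'c': 72, 'y': 11}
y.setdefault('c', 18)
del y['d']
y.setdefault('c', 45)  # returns 72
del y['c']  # {'f': 8, 'y': 11}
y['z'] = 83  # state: {'f': 8, 'y': 11, 'z': 83}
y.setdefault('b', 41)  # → 41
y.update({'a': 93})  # {'f': 8, 'y': 11, 'z': 83, 'b': 41, 'a': 93}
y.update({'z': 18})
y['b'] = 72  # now {'f': 8, 'y': 11, 'z': 18, 'b': 72, 'a': 93}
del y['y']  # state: {'f': 8, 'z': 18, 'b': 72, 'a': 93}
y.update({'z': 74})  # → {'f': 8, 'z': 74, 'b': 72, 'a': 93}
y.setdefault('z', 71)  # 74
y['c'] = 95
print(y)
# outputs {'f': 8, 'z': 74, 'b': 72, 'a': 93, 'c': 95}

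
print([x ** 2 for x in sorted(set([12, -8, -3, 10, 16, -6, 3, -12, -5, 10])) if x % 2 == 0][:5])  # [144, 64, 36, 100, 144]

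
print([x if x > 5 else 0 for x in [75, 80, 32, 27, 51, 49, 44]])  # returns [75, 80, 32, 27, 51, 49, 44]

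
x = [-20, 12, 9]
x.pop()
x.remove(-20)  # [12]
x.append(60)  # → [12, 60]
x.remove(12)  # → [60]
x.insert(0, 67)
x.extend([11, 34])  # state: [67, 60, 11, 34]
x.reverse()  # [34, 11, 60, 67]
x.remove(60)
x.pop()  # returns 67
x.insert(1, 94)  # [34, 94, 11]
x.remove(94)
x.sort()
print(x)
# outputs [11, 34]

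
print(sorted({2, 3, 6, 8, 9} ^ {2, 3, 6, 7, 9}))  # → [7, 8]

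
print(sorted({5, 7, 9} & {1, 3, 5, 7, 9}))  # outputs [5, 7, 9]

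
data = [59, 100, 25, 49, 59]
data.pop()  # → 59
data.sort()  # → [25, 49, 59, 100]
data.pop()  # 100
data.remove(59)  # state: [25, 49]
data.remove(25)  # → [49]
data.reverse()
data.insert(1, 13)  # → [49, 13]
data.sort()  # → [13, 49]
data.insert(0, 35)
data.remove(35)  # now [13, 49]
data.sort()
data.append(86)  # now [13, 49, 86]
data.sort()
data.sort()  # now [13, 49, 86]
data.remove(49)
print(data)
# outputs [13, 86]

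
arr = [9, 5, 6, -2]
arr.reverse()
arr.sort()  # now [-2, 5, 6, 9]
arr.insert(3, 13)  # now [-2, 5, 6, 13, 9]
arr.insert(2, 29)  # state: [-2, 5, 29, 6, 13, 9]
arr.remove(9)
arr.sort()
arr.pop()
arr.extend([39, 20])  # [-2, 5, 6, 13, 39, 20]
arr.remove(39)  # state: [-2, 5, 6, 13, 20]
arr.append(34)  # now [-2, 5, 6, 13, 20, 34]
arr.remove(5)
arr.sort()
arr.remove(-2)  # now [6, 13, 20, 34]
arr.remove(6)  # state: [13, 20, 34]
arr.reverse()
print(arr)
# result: [34, 20, 13]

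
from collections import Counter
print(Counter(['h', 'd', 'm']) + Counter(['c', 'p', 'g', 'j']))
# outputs Counter({'h': 1, 'd': 1, 'm': 1, 'c': 1, 'p': 1, 'g': 1, 'j': 1})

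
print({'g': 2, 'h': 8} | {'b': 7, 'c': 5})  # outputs {'g': 2, 'h': 8, 'b': 7, 'c': 5}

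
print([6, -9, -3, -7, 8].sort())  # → None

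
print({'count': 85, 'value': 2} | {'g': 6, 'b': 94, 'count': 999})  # {'count': 999, 'value': 2, 'g': 6, 'b': 94}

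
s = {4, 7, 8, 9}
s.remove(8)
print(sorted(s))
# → [4, 7, 9]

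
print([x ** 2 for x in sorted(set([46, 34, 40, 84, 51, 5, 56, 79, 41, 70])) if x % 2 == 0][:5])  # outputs [1156, 1600, 2116, 3136, 4900]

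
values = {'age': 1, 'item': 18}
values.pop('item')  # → 18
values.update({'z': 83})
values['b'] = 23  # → {'age': 1, 'z': 83, 'b': 23}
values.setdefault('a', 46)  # 46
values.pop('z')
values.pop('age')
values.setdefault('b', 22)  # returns 23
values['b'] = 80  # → {'b': 80, 'a': 46}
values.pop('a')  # 46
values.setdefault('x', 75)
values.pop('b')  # 80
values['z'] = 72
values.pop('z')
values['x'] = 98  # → {'x': 98}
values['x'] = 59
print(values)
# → {'x': 59}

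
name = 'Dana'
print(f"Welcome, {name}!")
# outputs Welcome, Dana!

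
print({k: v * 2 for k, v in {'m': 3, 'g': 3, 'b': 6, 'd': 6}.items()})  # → {'m': 6, 'g': 6, 'b': 12, 'd': 12}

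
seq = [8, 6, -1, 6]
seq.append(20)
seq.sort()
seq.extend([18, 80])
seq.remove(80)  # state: [-1, 6, 6, 8, 20, 18]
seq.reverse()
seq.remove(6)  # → [18, 20, 8, 6, -1]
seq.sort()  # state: [-1, 6, 8, 18, 20]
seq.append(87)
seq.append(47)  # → [-1, 6, 8, 18, 20, 87, 47]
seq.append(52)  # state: [-1, 6, 8, 18, 20, 87, 47, 52]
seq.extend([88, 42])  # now [-1, 6, 8, 18, 20, 87, 47, 52, 88, 42]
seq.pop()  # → 42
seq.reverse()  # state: [88, 52, 47, 87, 20, 18, 8, 6, -1]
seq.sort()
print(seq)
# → [-1, 6, 8, 18, 20, 47, 52, 87, 88]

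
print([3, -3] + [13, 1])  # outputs [3, -3, 13, 1]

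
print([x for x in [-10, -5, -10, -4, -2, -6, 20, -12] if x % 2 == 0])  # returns [-10, -10, -4, -2, -6, 20, -12]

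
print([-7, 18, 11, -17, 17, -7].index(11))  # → 2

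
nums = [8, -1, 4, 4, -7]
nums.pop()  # -7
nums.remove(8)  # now [-1, 4, 4]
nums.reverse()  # [4, 4, -1]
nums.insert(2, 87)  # [4, 4, 87, -1]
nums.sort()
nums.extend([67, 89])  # [-1, 4, 4, 87, 67, 89]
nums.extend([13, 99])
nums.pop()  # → 99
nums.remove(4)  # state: [-1, 4, 87, 67, 89, 13]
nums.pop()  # 13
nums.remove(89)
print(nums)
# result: [-1, 4, 87, 67]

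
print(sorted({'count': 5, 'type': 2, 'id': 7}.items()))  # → [('count', 5), ('id', 7), ('type', 2)]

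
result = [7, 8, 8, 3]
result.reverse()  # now [3, 8, 8, 7]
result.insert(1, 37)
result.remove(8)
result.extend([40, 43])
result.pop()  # 43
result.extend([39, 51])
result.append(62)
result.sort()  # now [3, 7, 8, 37, 39, 40, 51, 62]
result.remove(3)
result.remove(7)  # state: [8, 37, 39, 40, 51, 62]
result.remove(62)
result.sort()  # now [8, 37, 39, 40, 51]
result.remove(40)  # [8, 37, 39, 51]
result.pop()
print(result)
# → [8, 37, 39]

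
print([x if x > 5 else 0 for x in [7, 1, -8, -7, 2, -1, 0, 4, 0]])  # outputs [7, 0, 0, 0, 0, 0, 0, 0, 0]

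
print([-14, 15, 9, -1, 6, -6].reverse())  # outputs None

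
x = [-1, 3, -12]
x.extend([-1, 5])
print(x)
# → [-1, 3, -12, -1, 5]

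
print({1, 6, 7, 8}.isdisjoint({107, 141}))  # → True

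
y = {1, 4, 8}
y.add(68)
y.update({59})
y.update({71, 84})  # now {1, 4, 8, 59, 68, 71, 84}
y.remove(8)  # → {1, 4, 59, 68, 71, 84}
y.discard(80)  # {1, 4, 59, 68, 71, 84}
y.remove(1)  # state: {4, 59, 68, 71, 84}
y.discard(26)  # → {4, 59, 68, 71, 84}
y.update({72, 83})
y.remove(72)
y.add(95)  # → {4, 59, 68, 71, 83, 84, 95}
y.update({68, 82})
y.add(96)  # {4, 59, 68, 71, 82, 83, 84, 95, 96}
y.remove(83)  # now {4, 59, 68, 71, 82, 84, 95, 96}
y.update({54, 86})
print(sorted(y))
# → [4, 54, 59, 68, 71, 82, 84, 86, 95, 96]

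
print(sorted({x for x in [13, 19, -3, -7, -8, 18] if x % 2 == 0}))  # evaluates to [-8, 18]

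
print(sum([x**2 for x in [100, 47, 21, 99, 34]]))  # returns 23607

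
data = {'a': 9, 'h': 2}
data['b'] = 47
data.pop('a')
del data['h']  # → {'b': 47}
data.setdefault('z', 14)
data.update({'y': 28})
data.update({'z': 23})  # {'b': 47, 'z': 23, 'y': 28}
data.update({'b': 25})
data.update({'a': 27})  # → {'b': 25, 'z': 23, 'y': 28, 'a': 27}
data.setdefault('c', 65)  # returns 65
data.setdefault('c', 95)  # 65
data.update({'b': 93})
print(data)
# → {'b': 93, 'z': 23, 'y': 28, 'a': 27, 'c': 65}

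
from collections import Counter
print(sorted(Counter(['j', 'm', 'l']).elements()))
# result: ['j', 'l', 'm']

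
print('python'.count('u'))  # 0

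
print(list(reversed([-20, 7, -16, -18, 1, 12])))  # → [12, 1, -18, -16, 7, -20]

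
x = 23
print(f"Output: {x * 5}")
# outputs Output: 115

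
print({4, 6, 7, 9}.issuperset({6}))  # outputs True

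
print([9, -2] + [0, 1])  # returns [9, -2, 0, 1]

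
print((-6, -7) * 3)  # (-6, -7, -6, -7, -6, -7)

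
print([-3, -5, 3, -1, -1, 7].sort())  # None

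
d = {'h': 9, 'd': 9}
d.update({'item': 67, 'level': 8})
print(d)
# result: {'h': 9, 'd': 9, 'item': 67, 'level': 8}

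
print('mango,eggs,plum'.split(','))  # ['mango', 'eggs', 'plum']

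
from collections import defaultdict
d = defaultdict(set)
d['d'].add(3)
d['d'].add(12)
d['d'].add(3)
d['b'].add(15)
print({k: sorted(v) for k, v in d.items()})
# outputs {'d': [3, 12], 'b': [15]}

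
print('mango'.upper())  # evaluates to MANGO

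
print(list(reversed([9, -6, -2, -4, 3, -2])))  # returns [-2, 3, -4, -2, -6, 9]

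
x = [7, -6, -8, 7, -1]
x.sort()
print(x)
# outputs [-8, -6, -1, 7, 7]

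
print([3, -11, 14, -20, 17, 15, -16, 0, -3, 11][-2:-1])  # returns [-3]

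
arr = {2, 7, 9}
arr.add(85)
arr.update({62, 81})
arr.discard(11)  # {2, 7, 9, 62, 81, 85}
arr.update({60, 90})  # {2, 7, 9, 60, 62, 81, 85, 90}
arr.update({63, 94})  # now {2, 7, 9, 60, 62, 63, 81, 85, 90, 94}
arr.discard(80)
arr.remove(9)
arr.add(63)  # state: {2, 7, 60, 62, 63, 81, 85, 90, 94}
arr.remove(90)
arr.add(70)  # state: {2, 7, 60, 62, 63, 70, 81, 85, 94}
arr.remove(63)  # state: {2, 7, 60, 62, 70, 81, 85, 94}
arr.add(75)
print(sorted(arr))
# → [2, 7, 60, 62, 70, 75, 81, 85, 94]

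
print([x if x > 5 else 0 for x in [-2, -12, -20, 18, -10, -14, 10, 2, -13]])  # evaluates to [0, 0, 0, 18, 0, 0, 10, 0, 0]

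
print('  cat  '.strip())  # cat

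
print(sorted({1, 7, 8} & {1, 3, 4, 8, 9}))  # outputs [1, 8]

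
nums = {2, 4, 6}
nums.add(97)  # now {2, 4, 6, 97}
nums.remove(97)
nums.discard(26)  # {2, 4, 6}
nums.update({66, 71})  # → {2, 4, 6, 66, 71}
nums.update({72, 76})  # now {2, 4, 6, 66, 71, 72, 76}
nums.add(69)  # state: {2, 4, 6, 66, 69, 71, 72, 76}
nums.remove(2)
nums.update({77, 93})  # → {4, 6, 66, 69, 71, 72, 76, 77, 93}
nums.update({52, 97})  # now {4, 6, 52, 66, 69, 71, 72, 76, 77, 93, 97}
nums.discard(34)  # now {4, 6, 52, 66, 69, 71, 72, 76, 77, 93, 97}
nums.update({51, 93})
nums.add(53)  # {4, 6, 51, 52, 53, 66, 69, 71, 72, 76, 77, 93, 97}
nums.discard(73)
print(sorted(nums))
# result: [4, 6, 51, 52, 53, 66, 69, 71, 72, 76, 77, 93, 97]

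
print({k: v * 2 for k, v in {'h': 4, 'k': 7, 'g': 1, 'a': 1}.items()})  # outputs {'h': 8, 'k': 14, 'g': 2, 'a': 2}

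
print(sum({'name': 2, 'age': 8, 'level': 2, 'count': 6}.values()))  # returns 18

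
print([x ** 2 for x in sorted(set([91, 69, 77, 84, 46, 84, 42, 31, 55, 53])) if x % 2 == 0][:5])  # [1764, 2116, 7056]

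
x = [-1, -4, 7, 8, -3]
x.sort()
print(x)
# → [-4, -3, -1, 7, 8]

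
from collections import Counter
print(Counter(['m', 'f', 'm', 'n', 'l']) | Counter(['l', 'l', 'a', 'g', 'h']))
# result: Counter({'m': 2, 'l': 2, 'f': 1, 'n': 1, 'a': 1, 'g': 1, 'h': 1})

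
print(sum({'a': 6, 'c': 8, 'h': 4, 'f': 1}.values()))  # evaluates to 19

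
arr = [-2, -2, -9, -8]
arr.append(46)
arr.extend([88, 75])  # [-2, -2, -9, -8, 46, 88, 75]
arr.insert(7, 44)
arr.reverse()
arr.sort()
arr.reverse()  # [88, 75, 46, 44, -2, -2, -8, -9]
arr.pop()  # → -9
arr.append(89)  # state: [88, 75, 46, 44, -2, -2, -8, 89]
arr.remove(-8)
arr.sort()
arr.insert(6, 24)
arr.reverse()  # [89, 24, 88, 75, 46, 44, -2, -2]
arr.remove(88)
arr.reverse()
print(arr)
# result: [-2, -2, 44, 46, 75, 24, 89]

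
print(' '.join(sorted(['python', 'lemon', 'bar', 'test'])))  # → bar lemon python test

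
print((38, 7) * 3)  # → (38, 7, 38, 7, 38, 7)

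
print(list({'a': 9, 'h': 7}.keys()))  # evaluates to ['a', 'h']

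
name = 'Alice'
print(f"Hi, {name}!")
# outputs Hi, Alice!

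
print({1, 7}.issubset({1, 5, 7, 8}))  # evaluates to True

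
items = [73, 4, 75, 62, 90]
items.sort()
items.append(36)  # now [4, 62, 73, 75, 90, 36]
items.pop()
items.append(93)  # [4, 62, 73, 75, 90, 93]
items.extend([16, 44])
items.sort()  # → [4, 16, 44, 62, 73, 75, 90, 93]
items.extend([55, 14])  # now [4, 16, 44, 62, 73, 75, 90, 93, 55, 14]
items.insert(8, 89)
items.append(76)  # [4, 16, 44, 62, 73, 75, 90, 93, 89, 55, 14, 76]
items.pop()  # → 76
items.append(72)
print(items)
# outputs [4, 16, 44, 62, 73, 75, 90, 93, 89, 55, 14, 72]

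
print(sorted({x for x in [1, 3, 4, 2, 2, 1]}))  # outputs [1, 2, 3, 4]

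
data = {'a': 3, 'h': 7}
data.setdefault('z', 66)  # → 66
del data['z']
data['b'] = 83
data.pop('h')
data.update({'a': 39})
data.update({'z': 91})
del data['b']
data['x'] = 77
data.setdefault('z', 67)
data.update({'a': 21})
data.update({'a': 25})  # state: {'a': 25, 'z': 91, 'x': 77}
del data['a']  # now {'z': 91, 'x': 77}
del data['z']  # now {'x': 77}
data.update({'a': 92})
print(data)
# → {'x': 77, 'a': 92}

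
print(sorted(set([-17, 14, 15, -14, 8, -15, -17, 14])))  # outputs [-17, -15, -14, 8, 14, 15]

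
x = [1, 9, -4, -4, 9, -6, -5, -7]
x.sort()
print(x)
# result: [-7, -6, -5, -4, -4, 1, 9, 9]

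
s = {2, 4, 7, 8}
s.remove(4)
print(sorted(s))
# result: [2, 7, 8]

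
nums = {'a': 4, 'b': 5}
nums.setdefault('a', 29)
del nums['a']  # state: {'b': 5}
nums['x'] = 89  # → {'b': 5, 'x': 89}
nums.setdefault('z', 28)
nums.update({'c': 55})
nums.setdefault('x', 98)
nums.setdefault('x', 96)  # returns 89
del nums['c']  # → {'b': 5, 'x': 89, 'z': 28}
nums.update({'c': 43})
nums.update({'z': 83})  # {'b': 5, 'x': 89, 'z': 83, 'c': 43}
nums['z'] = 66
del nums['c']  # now {'b': 5, 'x': 89, 'z': 66}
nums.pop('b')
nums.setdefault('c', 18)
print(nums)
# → {'x': 89, 'z': 66, 'c': 18}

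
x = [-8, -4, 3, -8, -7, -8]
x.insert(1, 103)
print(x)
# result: [-8, 103, -4, 3, -8, -7, -8]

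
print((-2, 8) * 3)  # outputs (-2, 8, -2, 8, -2, 8)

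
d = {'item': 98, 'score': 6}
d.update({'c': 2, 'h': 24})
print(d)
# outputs {'item': 98, 'score': 6, 'c': 2, 'h': 24}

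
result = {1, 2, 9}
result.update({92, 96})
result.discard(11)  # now {1, 2, 9, 92, 96}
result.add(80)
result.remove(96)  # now {1, 2, 9, 80, 92}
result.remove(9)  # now {1, 2, 80, 92}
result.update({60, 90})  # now {1, 2, 60, 80, 90, 92}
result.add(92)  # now {1, 2, 60, 80, 90, 92}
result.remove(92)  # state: {1, 2, 60, 80, 90}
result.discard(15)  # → {1, 2, 60, 80, 90}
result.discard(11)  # {1, 2, 60, 80, 90}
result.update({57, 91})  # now {1, 2, 57, 60, 80, 90, 91}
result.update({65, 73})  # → {1, 2, 57, 60, 65, 73, 80, 90, 91}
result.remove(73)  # {1, 2, 57, 60, 65, 80, 90, 91}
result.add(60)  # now {1, 2, 57, 60, 65, 80, 90, 91}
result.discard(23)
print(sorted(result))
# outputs [1, 2, 57, 60, 65, 80, 90, 91]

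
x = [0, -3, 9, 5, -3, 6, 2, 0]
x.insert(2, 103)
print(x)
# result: [0, -3, 103, 9, 5, -3, 6, 2, 0]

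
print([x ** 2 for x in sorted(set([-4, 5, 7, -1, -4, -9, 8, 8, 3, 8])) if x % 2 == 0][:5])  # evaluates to [16, 64]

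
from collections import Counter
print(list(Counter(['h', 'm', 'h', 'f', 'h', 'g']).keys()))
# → ['h', 'm', 'f', 'g']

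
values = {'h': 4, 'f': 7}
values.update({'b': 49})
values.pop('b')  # 49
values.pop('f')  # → 7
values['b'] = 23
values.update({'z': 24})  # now {'h': 4, 'b': 23, 'z': 24}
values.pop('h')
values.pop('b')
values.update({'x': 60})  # {'z': 24, 'x': 60}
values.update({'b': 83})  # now {'z': 24, 'x': 60, 'b': 83}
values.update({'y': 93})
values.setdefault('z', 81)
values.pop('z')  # 24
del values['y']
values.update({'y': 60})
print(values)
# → {'x': 60, 'b': 83, 'y': 60}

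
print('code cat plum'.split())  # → ['code', 'cat', 'plum']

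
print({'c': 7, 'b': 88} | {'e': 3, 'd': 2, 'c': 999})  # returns {'c': 999, 'b': 88, 'e': 3, 'd': 2}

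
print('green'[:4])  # gree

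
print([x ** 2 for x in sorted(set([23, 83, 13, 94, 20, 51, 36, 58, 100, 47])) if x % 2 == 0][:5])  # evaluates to [400, 1296, 3364, 8836, 10000]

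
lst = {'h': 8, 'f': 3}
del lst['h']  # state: {'f': 3}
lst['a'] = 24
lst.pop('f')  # 3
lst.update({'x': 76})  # {'a': 24, 'x': 76}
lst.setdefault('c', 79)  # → 79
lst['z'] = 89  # {'a': 24, 'x': 76, 'c': 79, 'z': 89}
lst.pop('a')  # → 24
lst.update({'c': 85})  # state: {'x': 76, 'c': 85, 'z': 89}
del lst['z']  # {'x': 76, 'c': 85}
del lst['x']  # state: {'c': 85}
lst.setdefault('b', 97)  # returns 97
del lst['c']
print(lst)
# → {'b': 97}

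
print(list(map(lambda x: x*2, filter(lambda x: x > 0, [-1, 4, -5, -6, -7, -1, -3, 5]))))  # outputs [8, 10]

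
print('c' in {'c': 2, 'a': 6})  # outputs True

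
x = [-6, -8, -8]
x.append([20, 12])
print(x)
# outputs [-6, -8, -8, [20, 12]]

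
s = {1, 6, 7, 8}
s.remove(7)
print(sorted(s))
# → [1, 6, 8]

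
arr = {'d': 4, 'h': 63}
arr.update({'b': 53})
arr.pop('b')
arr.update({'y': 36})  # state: {'d': 4, 'h': 63, 'y': 36}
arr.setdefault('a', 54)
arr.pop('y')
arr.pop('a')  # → 54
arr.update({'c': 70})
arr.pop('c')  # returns 70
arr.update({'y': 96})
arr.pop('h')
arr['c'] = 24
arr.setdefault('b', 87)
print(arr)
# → {'d': 4, 'y': 96, 'c': 24, 'b': 87}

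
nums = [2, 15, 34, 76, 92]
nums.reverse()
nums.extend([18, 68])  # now [92, 76, 34, 15, 2, 18, 68]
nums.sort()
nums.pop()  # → 92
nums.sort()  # [2, 15, 18, 34, 68, 76]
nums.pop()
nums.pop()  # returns 68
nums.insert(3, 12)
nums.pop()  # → 34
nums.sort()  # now [2, 12, 15, 18]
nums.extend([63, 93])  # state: [2, 12, 15, 18, 63, 93]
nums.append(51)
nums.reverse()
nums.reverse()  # [2, 12, 15, 18, 63, 93, 51]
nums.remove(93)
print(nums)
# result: [2, 12, 15, 18, 63, 51]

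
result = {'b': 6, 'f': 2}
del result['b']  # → {'f': 2}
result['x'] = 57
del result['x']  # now {'f': 2}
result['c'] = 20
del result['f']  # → {'c': 20}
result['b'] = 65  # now {'c': 20, 'b': 65}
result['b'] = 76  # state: {'c': 20, 'b': 76}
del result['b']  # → {'c': 20}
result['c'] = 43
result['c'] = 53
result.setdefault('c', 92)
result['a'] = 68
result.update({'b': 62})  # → {'c': 53, 'a': 68, 'b': 62}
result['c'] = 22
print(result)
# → {'c': 22, 'a': 68, 'b': 62}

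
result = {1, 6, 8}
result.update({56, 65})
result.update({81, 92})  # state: {1, 6, 8, 56, 65, 81, 92}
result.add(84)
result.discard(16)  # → {1, 6, 8, 56, 65, 81, 84, 92}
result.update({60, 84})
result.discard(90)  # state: {1, 6, 8, 56, 60, 65, 81, 84, 92}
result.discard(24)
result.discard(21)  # {1, 6, 8, 56, 60, 65, 81, 84, 92}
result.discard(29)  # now {1, 6, 8, 56, 60, 65, 81, 84, 92}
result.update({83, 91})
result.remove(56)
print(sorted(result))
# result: [1, 6, 8, 60, 65, 81, 83, 84, 91, 92]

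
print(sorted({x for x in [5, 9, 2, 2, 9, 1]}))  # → [1, 2, 5, 9]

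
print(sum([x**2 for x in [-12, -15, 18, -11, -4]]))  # 830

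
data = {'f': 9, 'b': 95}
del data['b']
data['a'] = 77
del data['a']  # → {'f': 9}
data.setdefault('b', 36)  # 36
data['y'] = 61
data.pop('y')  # 61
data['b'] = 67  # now {'f': 9, 'b': 67}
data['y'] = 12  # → {'f': 9, 'b': 67, 'y': 12}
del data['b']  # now {'f': 9, 'y': 12}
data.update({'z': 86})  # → {'f': 9, 'y': 12, 'z': 86}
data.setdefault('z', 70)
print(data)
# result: {'f': 9, 'y': 12, 'z': 86}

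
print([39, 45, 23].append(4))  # None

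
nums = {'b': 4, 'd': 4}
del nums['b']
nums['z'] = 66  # {'d': 4, 'z': 66}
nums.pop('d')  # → 4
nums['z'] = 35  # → {'z': 35}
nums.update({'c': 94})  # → {'z': 35, 'c': 94}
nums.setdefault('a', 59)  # 59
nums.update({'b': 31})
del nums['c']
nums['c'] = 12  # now {'z': 35, 'a': 59, 'b': 31, 'c': 12}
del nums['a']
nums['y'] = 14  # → {'z': 35, 'b': 31, 'c': 12, 'y': 14}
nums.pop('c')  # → 12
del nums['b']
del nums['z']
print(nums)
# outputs {'y': 14}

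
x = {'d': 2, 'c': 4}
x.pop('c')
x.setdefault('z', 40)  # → 40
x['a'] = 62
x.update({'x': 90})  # {'d': 2, 'z': 40, 'a': 62, 'x': 90}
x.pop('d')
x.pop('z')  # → 40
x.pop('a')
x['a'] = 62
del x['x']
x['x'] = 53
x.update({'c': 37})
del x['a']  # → {'x': 53, 'c': 37}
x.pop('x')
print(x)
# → {'c': 37}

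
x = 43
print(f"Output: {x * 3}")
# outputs Output: 129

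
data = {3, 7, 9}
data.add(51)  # {3, 7, 9, 51}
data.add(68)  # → {3, 7, 9, 51, 68}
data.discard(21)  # {3, 7, 9, 51, 68}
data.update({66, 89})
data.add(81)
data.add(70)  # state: {3, 7, 9, 51, 66, 68, 70, 81, 89}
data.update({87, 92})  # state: {3, 7, 9, 51, 66, 68, 70, 81, 87, 89, 92}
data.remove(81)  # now {3, 7, 9, 51, 66, 68, 70, 87, 89, 92}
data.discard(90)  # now {3, 7, 9, 51, 66, 68, 70, 87, 89, 92}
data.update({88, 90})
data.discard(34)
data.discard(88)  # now {3, 7, 9, 51, 66, 68, 70, 87, 89, 90, 92}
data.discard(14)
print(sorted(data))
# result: [3, 7, 9, 51, 66, 68, 70, 87, 89, 90, 92]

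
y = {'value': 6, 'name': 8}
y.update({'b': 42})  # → {'value': 6, 'name': 8, 'b': 42}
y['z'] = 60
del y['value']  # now {'name': 8, 'b': 42, 'z': 60}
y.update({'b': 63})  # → {'name': 8, 'b': 63, 'z': 60}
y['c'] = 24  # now {'name': 8, 'b': 63, 'z': 60, 'c': 24}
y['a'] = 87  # {'name': 8, 'b': 63, 'z': 60, 'c': 24, 'a': 87}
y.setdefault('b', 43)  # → 63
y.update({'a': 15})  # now {'name': 8, 'b': 63, 'z': 60, 'c': 24, 'a': 15}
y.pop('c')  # 24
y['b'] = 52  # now {'name': 8, 'b': 52, 'z': 60, 'a': 15}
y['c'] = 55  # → {'name': 8, 'b': 52, 'z': 60, 'a': 15, 'c': 55}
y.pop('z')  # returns 60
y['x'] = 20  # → {'name': 8, 'b': 52, 'a': 15, 'c': 55, 'x': 20}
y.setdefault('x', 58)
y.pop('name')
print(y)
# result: {'b': 52, 'a': 15, 'c': 55, 'x': 20}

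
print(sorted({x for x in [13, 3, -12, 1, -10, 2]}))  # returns [-12, -10, 1, 2, 3, 13]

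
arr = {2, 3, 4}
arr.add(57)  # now {2, 3, 4, 57}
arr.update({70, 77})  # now {2, 3, 4, 57, 70, 77}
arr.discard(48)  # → {2, 3, 4, 57, 70, 77}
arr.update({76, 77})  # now {2, 3, 4, 57, 70, 76, 77}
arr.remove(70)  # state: {2, 3, 4, 57, 76, 77}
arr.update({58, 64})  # {2, 3, 4, 57, 58, 64, 76, 77}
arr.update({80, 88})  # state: {2, 3, 4, 57, 58, 64, 76, 77, 80, 88}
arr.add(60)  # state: {2, 3, 4, 57, 58, 60, 64, 76, 77, 80, 88}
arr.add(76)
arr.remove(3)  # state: {2, 4, 57, 58, 60, 64, 76, 77, 80, 88}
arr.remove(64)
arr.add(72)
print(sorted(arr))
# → [2, 4, 57, 58, 60, 72, 76, 77, 80, 88]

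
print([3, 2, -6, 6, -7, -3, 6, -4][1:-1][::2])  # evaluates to [2, 6, -3]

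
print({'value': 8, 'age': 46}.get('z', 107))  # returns 107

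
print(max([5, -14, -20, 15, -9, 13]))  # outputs 15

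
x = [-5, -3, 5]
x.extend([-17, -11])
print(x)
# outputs [-5, -3, 5, -17, -11]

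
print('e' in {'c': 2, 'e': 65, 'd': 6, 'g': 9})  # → True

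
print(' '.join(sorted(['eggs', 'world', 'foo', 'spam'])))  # eggs foo spam world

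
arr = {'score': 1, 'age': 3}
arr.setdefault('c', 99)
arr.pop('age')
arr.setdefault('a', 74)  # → 74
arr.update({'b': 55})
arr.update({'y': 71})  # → {'score': 1, 'c': 99, 'a': 74, 'b': 55, 'y': 71}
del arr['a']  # {'score': 1, 'c': 99, 'b': 55, 'y': 71}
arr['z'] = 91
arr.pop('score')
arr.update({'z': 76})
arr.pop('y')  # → 71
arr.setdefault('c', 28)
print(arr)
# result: {'c': 99, 'b': 55, 'z': 76}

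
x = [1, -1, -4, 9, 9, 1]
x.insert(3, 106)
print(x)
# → [1, -1, -4, 106, 9, 9, 1]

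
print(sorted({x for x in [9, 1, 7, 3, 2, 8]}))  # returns [1, 2, 3, 7, 8, 9]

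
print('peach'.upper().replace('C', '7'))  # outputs PEA7H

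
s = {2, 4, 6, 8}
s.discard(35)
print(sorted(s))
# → [2, 4, 6, 8]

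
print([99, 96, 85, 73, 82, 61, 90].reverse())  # None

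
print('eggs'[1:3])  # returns gg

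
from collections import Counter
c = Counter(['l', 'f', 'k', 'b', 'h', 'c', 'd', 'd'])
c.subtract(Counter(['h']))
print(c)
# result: Counter({'d': 2, 'l': 1, 'f': 1, 'k': 1, 'b': 1, 'c': 1, 'h': 0})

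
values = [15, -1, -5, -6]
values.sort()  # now [-6, -5, -1, 15]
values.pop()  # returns 15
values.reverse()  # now [-1, -5, -6]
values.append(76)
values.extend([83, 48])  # [-1, -5, -6, 76, 83, 48]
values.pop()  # 48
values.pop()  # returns 83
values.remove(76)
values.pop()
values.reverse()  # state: [-5, -1]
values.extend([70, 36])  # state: [-5, -1, 70, 36]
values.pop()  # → 36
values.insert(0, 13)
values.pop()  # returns 70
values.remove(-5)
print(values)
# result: [13, -1]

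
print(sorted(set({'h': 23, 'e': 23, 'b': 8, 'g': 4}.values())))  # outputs [4, 8, 23]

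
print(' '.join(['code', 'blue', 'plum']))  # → code blue plum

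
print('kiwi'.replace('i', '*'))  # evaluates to k*w*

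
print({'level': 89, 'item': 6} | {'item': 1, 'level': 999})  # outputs {'level': 999, 'item': 1}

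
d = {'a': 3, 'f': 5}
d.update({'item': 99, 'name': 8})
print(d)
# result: {'a': 3, 'f': 5, 'item': 99, 'name': 8}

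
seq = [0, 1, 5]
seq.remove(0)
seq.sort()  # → [1, 5]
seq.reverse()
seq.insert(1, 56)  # [5, 56, 1]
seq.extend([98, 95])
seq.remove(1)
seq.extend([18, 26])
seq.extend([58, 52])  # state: [5, 56, 98, 95, 18, 26, 58, 52]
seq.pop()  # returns 52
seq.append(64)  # [5, 56, 98, 95, 18, 26, 58, 64]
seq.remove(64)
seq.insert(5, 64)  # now [5, 56, 98, 95, 18, 64, 26, 58]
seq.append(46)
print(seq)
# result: [5, 56, 98, 95, 18, 64, 26, 58, 46]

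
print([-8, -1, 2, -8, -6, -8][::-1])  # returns [-8, -6, -8, 2, -1, -8]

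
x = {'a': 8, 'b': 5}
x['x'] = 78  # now {'a': 8, 'b': 5, 'x': 78}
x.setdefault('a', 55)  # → 8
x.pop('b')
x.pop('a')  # 8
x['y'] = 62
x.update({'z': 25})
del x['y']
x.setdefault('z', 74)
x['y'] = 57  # {'x': 78, 'z': 25, 'y': 57}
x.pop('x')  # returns 78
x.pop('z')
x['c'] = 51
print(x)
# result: {'y': 57, 'c': 51}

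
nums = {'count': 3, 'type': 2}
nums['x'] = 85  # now {'count': 3, 'type': 2, 'x': 85}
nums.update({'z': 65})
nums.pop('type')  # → 2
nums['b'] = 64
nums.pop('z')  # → 65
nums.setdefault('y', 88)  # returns 88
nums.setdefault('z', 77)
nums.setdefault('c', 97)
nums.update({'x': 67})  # {'count': 3, 'x': 67, 'b': 64, 'y': 88, 'z': 77, 'c': 97}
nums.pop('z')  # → 77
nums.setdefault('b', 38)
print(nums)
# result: {'count': 3, 'x': 67, 'b': 64, 'y': 88, 'c': 97}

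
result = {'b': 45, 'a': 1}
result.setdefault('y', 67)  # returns 67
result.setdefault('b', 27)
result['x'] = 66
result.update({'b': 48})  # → {'b': 48, 'a': 1, 'y': 67, 'x': 66}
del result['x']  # {'b': 48, 'a': 1, 'y': 67}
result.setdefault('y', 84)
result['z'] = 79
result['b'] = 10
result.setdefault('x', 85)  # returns 85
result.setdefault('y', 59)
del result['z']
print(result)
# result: {'b': 10, 'a': 1, 'y': 67, 'x': 85}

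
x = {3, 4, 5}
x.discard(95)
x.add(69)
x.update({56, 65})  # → {3, 4, 5, 56, 65, 69}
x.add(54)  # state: {3, 4, 5, 54, 56, 65, 69}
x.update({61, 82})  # {3, 4, 5, 54, 56, 61, 65, 69, 82}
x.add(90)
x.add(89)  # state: {3, 4, 5, 54, 56, 61, 65, 69, 82, 89, 90}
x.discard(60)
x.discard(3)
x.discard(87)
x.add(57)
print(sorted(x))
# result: [4, 5, 54, 56, 57, 61, 65, 69, 82, 89, 90]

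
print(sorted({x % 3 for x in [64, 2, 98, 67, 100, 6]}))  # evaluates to [0, 1, 2]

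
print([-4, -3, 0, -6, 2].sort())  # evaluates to None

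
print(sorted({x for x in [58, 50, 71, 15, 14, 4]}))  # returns [4, 14, 15, 50, 58, 71]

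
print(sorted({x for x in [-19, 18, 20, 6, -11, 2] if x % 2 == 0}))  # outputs [2, 6, 18, 20]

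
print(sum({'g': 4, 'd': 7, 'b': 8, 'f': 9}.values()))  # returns 28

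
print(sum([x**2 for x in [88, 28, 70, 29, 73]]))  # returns 19598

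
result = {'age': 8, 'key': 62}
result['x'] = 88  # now {'age': 8, 'key': 62, 'x': 88}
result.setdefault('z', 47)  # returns 47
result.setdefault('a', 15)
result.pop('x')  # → 88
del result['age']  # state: {'key': 62, 'z': 47, 'a': 15}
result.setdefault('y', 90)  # 90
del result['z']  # {'key': 62, 'a': 15, 'y': 90}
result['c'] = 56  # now {'key': 62, 'a': 15, 'y': 90, 'c': 56}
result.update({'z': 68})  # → {'key': 62, 'a': 15, 'y': 90, 'c': 56, 'z': 68}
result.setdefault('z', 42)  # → 68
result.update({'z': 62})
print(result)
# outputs {'key': 62, 'a': 15, 'y': 90, 'c': 56, 'z': 62}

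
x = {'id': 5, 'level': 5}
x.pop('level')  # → 5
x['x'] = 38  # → {'id': 5, 'x': 38}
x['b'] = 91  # {'id': 5, 'x': 38, 'b': 91}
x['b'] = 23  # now {'id': 5, 'x': 38, 'b': 23}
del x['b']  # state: {'id': 5, 'x': 38}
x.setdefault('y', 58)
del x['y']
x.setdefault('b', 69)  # 69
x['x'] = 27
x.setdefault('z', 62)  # 62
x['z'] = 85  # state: {'id': 5, 'x': 27, 'b': 69, 'z': 85}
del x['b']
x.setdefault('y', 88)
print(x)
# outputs {'id': 5, 'x': 27, 'z': 85, 'y': 88}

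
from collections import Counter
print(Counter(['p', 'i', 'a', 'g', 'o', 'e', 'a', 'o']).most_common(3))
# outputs [('a', 2), ('o', 2), ('p', 1)]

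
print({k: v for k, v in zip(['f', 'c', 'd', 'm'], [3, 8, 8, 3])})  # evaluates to {'f': 3, 'c': 8, 'd': 8, 'm': 3}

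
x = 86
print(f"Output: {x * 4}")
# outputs Output: 344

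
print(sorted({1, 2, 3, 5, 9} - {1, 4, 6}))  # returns [2, 3, 5, 9]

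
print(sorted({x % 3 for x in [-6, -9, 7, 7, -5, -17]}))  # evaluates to [0, 1]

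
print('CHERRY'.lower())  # cherry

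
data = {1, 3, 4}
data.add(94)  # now {1, 3, 4, 94}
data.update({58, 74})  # {1, 3, 4, 58, 74, 94}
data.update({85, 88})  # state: {1, 3, 4, 58, 74, 85, 88, 94}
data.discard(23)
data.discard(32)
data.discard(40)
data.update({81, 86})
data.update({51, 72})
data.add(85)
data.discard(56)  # {1, 3, 4, 51, 58, 72, 74, 81, 85, 86, 88, 94}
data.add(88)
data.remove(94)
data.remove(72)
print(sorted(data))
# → [1, 3, 4, 51, 58, 74, 81, 85, 86, 88]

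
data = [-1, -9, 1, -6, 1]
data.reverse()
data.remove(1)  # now [-6, 1, -9, -1]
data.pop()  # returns -1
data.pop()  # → -9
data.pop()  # 1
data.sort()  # [-6]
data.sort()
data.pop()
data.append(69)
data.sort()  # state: [69]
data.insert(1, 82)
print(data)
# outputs [69, 82]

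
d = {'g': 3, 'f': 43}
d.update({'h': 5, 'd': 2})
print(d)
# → {'g': 3, 'f': 43, 'h': 5, 'd': 2}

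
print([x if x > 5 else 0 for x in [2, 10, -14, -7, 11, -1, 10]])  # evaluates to [0, 10, 0, 0, 11, 0, 10]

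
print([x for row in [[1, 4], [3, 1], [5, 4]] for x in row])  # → [1, 4, 3, 1, 5, 4]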